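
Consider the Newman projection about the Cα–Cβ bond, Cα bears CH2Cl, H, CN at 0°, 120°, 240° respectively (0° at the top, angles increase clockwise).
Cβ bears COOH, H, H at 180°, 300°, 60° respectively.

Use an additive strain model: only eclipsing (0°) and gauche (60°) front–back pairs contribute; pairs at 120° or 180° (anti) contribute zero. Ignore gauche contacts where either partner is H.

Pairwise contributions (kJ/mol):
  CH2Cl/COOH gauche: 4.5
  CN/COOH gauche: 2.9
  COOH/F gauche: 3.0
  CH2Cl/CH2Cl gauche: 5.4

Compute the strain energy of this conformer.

2.9 kJ/mol

This conformer is staggered. CN at 240° is gauche with COOH at 180° (2.9). Total 2.9 kJ/mol.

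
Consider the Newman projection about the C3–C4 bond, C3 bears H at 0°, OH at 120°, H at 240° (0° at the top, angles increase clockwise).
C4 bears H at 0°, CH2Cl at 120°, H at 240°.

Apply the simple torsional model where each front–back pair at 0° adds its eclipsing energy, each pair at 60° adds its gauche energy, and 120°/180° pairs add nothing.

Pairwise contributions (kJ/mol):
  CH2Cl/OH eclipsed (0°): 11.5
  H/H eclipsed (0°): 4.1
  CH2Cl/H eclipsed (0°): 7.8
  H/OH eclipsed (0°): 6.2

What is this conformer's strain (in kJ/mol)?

19.7 kJ/mol

This conformer (eclipsed): H(0°)/H(0°) eclipsed 4.1; OH(120°)/CH2Cl(120°) eclipsed 11.5; H(240°)/H(240°) eclipsed 4.1 → 19.7 kJ/mol.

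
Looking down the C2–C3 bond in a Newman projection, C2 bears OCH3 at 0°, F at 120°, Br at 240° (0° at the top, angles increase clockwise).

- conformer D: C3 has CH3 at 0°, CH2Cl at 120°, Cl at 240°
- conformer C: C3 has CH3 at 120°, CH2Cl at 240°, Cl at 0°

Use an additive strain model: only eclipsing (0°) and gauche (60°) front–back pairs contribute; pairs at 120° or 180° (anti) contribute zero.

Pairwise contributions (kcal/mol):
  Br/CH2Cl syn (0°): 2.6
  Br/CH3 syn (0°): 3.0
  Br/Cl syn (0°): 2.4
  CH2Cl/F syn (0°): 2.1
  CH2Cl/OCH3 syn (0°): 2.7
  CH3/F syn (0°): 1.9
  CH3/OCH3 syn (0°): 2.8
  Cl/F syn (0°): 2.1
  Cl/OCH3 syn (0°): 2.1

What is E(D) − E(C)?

D (eclipsed): OCH3–CH3 eclipsed, F–CH2Cl eclipsed, Br–Cl eclipsed; 2.8 + 2.1 + 2.4 = 7.3 kcal/mol.
C (eclipsed): OCH3–Cl eclipsed, F–CH3 eclipsed, Br–CH2Cl eclipsed; 2.1 + 1.9 + 2.6 = 6.6 kcal/mol.
E(D) − E(C) = 7.3 − 6.6 = +0.7 kcal/mol.

+0.7 kcal/mol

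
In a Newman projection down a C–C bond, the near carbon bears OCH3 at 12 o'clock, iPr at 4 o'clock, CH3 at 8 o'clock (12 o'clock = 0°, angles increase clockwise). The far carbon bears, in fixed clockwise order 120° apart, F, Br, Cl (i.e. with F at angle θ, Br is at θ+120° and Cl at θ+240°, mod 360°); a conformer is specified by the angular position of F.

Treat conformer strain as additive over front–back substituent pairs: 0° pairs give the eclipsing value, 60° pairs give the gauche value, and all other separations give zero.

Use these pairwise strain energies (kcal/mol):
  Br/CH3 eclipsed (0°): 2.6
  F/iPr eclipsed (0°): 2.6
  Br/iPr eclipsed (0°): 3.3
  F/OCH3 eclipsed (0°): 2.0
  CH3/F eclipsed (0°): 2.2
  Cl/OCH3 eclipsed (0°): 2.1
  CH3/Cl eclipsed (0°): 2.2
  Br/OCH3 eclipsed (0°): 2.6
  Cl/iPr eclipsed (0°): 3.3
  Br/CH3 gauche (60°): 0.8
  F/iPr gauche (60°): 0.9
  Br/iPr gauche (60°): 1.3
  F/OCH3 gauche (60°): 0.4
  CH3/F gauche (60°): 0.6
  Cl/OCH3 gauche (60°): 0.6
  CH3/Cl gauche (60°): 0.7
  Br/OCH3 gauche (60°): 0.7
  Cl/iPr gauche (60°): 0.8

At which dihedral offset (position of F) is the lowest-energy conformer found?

F at 0° (eclipsed): OCH3(0°)/F(0°) eclipsed 2.0; iPr(120°)/Br(120°) eclipsed 3.3; CH3(240°)/Cl(240°) eclipsed 2.2 → 7.5 kcal/mol.
F at 60° (staggered): OCH3(0°)/F(60°) gauche 0.4; OCH3(0°)/Cl(300°) gauche 0.6; iPr(120°)/F(60°) gauche 0.9; iPr(120°)/Br(180°) gauche 1.3; CH3(240°)/Br(180°) gauche 0.8; CH3(240°)/Cl(300°) gauche 0.7 → 4.7 kcal/mol.
F at 120° (eclipsed): OCH3(0°)/Cl(0°) eclipsed 2.1; iPr(120°)/F(120°) eclipsed 2.6; CH3(240°)/Br(240°) eclipsed 2.6 → 7.3 kcal/mol.
F at 180° (staggered): OCH3(0°)/Br(300°) gauche 0.7; OCH3(0°)/Cl(60°) gauche 0.6; iPr(120°)/F(180°) gauche 0.9; iPr(120°)/Cl(60°) gauche 0.8; CH3(240°)/F(180°) gauche 0.6; CH3(240°)/Br(300°) gauche 0.8 → 4.4 kcal/mol.
F at 240° (eclipsed): OCH3(0°)/Br(0°) eclipsed 2.6; iPr(120°)/Cl(120°) eclipsed 3.3; CH3(240°)/F(240°) eclipsed 2.2 → 8.1 kcal/mol.
F at 300° (staggered): OCH3(0°)/F(300°) gauche 0.4; OCH3(0°)/Br(60°) gauche 0.7; iPr(120°)/Br(60°) gauche 1.3; iPr(120°)/Cl(180°) gauche 0.8; CH3(240°)/F(300°) gauche 0.6; CH3(240°)/Cl(180°) gauche 0.7 → 4.5 kcal/mol.
The minimum (4.4 kcal/mol) occurs with F at 180°.

180°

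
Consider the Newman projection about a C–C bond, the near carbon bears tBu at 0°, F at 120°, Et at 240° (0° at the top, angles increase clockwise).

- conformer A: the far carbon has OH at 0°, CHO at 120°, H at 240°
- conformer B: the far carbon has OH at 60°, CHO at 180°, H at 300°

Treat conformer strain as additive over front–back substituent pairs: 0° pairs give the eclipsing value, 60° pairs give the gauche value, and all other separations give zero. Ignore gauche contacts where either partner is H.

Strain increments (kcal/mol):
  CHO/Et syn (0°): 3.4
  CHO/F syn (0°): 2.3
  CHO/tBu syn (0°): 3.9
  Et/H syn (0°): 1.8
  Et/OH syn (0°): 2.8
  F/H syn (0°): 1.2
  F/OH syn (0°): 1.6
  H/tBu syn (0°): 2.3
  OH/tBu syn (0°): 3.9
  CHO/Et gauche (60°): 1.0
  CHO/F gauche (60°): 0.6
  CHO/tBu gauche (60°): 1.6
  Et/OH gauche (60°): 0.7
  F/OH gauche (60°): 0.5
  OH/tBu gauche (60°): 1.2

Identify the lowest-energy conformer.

B

A (eclipsed): tBu–OH eclipsed, F–CHO eclipsed, Et–H eclipsed; 3.9 + 2.3 + 1.8 = 8.0 kcal/mol.
B (staggered): tBu–OH gauche, F–OH gauche, F–CHO gauche, Et–CHO gauche; 1.2 + 0.5 + 0.6 + 1.0 = 3.3 kcal/mol.
B has the lowest total (3.3 kcal/mol).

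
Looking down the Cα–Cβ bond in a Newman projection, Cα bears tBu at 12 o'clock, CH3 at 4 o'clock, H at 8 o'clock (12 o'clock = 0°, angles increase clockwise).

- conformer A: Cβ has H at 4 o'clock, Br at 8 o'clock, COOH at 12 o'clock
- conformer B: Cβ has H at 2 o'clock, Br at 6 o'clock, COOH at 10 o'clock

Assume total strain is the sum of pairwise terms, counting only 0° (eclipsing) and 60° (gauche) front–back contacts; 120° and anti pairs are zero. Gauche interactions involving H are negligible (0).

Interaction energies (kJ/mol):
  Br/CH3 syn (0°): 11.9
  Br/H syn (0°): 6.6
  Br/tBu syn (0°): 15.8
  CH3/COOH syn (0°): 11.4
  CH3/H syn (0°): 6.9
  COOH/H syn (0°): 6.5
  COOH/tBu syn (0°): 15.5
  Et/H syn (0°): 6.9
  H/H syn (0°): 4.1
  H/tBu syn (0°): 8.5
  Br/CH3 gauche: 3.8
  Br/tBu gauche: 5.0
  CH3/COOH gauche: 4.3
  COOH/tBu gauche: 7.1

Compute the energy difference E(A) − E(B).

+18.1 kJ/mol

A (eclipsed): tBu(0°)/COOH(0°) eclipsed 15.5; CH3(120°)/H(120°) eclipsed 6.9; H(240°)/Br(240°) eclipsed 6.6 → 29.0 kJ/mol.
B (staggered): tBu(0°)/COOH(300°) gauche 7.1; CH3(120°)/Br(180°) gauche 3.8 → 10.9 kJ/mol.
E(A) − E(B) = 29.0 − 10.9 = +18.1 kJ/mol.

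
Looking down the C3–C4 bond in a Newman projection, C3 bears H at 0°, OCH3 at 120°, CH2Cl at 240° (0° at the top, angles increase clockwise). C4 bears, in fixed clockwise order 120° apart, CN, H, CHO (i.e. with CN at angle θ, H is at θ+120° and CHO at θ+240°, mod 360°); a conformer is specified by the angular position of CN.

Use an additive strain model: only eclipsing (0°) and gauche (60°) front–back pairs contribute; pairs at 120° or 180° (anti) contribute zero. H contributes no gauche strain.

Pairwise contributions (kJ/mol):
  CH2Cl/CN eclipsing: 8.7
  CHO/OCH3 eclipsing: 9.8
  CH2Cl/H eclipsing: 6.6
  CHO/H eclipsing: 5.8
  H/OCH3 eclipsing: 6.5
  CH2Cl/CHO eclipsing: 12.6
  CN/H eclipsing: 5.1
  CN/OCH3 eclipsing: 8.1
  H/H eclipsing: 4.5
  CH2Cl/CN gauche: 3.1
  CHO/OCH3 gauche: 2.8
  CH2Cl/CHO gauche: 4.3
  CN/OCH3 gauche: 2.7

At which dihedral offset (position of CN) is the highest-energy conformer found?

0°

CN at 0° (eclipsed): H(0°)/CN(0°) eclipsed 5.1; OCH3(120°)/H(120°) eclipsed 6.5; CH2Cl(240°)/CHO(240°) eclipsed 12.6 → 24.2 kJ/mol.
CN at 60° (staggered): OCH3(120°)/CN(60°) gauche 2.7; CH2Cl(240°)/CHO(300°) gauche 4.3 → 7.0 kJ/mol.
CN at 120° (eclipsed): H(0°)/CHO(0°) eclipsed 5.8; OCH3(120°)/CN(120°) eclipsed 8.1; CH2Cl(240°)/H(240°) eclipsed 6.6 → 20.5 kJ/mol.
CN at 180° (staggered): OCH3(120°)/CN(180°) gauche 2.7; OCH3(120°)/CHO(60°) gauche 2.8; CH2Cl(240°)/CN(180°) gauche 3.1 → 8.6 kJ/mol.
CN at 240° (eclipsed): H(0°)/H(0°) eclipsed 4.5; OCH3(120°)/CHO(120°) eclipsed 9.8; CH2Cl(240°)/CN(240°) eclipsed 8.7 → 23.0 kJ/mol.
CN at 300° (staggered): OCH3(120°)/CHO(180°) gauche 2.8; CH2Cl(240°)/CN(300°) gauche 3.1; CH2Cl(240°)/CHO(180°) gauche 4.3 → 10.2 kJ/mol.
The maximum (24.2 kJ/mol) occurs with CN at 0°.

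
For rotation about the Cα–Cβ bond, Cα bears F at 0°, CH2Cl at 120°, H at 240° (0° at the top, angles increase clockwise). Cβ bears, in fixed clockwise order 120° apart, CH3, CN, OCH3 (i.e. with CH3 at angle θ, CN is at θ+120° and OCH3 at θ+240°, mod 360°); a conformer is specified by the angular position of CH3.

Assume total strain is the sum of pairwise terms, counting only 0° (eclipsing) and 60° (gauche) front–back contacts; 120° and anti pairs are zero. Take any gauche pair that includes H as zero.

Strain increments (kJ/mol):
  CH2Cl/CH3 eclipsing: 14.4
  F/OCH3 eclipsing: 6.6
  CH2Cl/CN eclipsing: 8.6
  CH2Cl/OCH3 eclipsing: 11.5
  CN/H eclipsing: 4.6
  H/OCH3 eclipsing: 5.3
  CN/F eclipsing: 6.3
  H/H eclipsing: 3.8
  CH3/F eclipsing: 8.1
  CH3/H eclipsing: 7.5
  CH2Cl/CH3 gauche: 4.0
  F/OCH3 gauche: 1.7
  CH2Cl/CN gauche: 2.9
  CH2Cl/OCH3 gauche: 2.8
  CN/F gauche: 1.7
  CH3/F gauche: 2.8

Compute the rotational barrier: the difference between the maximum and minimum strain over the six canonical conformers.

15.4 kJ/mol

CH3 at 0° (eclipsed): F–CH3 eclipsed, CH2Cl–CN eclipsed, H–OCH3 eclipsed; 8.1 + 8.6 + 5.3 = 22.0 kJ/mol.
CH3 at 60° (staggered): F–CH3 gauche, F–OCH3 gauche, CH2Cl–CH3 gauche, CH2Cl–CN gauche; 2.8 + 1.7 + 4.0 + 2.9 = 11.4 kJ/mol.
CH3 at 120° (eclipsed): F–OCH3 eclipsed, CH2Cl–CH3 eclipsed, H–CN eclipsed; 6.6 + 14.4 + 4.6 = 25.6 kJ/mol.
CH3 at 180° (staggered): F–CN gauche, F–OCH3 gauche, CH2Cl–CH3 gauche, CH2Cl–OCH3 gauche; 1.7 + 1.7 + 4.0 + 2.8 = 10.2 kJ/mol.
CH3 at 240° (eclipsed): F–CN eclipsed, CH2Cl–OCH3 eclipsed, H–CH3 eclipsed; 6.3 + 11.5 + 7.5 = 25.3 kJ/mol.
CH3 at 300° (staggered): F–CH3 gauche, F–CN gauche, CH2Cl–CN gauche, CH2Cl–OCH3 gauche; 2.8 + 1.7 + 2.9 + 2.8 = 10.2 kJ/mol.
Max at 120° (25.6 kJ/mol), min at 180° (10.2 kJ/mol); barrier = 15.4 kJ/mol.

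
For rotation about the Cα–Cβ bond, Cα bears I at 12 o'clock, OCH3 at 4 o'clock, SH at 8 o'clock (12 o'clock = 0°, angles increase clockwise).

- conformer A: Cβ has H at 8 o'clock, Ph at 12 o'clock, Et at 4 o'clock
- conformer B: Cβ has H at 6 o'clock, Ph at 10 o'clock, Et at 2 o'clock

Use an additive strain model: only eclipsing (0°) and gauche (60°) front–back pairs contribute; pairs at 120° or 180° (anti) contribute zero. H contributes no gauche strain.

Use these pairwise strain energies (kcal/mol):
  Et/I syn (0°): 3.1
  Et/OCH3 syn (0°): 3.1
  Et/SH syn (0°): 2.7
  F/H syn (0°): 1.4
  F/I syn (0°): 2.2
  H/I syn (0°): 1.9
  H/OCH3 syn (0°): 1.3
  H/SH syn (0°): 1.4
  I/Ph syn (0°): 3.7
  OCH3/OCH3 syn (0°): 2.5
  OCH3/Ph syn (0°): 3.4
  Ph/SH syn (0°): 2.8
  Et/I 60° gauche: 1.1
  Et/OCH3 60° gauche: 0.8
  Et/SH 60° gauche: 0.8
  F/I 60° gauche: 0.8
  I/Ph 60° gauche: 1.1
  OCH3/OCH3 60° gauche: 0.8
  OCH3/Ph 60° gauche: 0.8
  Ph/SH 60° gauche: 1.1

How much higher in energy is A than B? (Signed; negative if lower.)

A (eclipsed): I–Ph eclipsed, OCH3–Et eclipsed, SH–H eclipsed; 3.7 + 3.1 + 1.4 = 8.2 kcal/mol.
B (staggered): I–Ph gauche, I–Et gauche, OCH3–Et gauche, SH–Ph gauche; 1.1 + 1.1 + 0.8 + 1.1 = 4.1 kcal/mol.
E(A) − E(B) = 8.2 − 4.1 = +4.1 kcal/mol.

+4.1 kcal/mol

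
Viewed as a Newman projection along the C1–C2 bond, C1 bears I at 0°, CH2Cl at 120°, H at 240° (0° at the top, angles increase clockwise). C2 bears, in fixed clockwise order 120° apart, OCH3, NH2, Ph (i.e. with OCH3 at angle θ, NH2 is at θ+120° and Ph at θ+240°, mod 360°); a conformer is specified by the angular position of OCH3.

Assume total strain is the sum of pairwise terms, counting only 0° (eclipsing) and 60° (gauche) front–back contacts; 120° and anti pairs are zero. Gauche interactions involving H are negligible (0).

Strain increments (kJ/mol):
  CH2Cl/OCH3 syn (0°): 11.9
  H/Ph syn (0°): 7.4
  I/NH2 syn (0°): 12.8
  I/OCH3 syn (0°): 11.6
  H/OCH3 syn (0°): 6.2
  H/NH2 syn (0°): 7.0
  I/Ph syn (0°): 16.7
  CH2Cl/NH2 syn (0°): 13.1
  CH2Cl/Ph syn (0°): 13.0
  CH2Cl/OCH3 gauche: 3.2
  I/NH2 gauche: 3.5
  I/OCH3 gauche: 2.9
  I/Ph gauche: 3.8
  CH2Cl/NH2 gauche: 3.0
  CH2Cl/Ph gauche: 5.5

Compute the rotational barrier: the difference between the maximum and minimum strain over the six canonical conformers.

22.7 kJ/mol

OCH3 at 0° (eclipsed): I–OCH3 eclipsed, CH2Cl–NH2 eclipsed, H–Ph eclipsed; 11.6 + 13.1 + 7.4 = 32.1 kJ/mol.
OCH3 at 60° (staggered): I–OCH3 gauche, I–Ph gauche, CH2Cl–OCH3 gauche, CH2Cl–NH2 gauche; 2.9 + 3.8 + 3.2 + 3.0 = 12.9 kJ/mol.
OCH3 at 120° (eclipsed): I–Ph eclipsed, CH2Cl–OCH3 eclipsed, H–NH2 eclipsed; 16.7 + 11.9 + 7.0 = 35.6 kJ/mol.
OCH3 at 180° (staggered): I–NH2 gauche, I–Ph gauche, CH2Cl–OCH3 gauche, CH2Cl–Ph gauche; 3.5 + 3.8 + 3.2 + 5.5 = 16.0 kJ/mol.
OCH3 at 240° (eclipsed): I–NH2 eclipsed, CH2Cl–Ph eclipsed, H–OCH3 eclipsed; 12.8 + 13.0 + 6.2 = 32.0 kJ/mol.
OCH3 at 300° (staggered): I–OCH3 gauche, I–NH2 gauche, CH2Cl–NH2 gauche, CH2Cl–Ph gauche; 2.9 + 3.5 + 3.0 + 5.5 = 14.9 kJ/mol.
Max at 120° (35.6 kJ/mol), min at 60° (12.9 kJ/mol); barrier = 22.7 kJ/mol.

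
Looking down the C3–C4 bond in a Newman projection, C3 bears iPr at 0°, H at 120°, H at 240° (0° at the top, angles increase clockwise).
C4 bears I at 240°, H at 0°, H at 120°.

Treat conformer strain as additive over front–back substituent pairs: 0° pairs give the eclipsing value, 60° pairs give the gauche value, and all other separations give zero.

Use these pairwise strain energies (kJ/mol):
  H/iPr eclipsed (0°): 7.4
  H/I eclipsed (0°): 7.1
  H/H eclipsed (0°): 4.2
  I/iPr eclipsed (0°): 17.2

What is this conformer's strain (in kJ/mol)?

18.7 kJ/mol

This conformer (eclipsed): iPr(0°)/H(0°) eclipsed 7.4; H(120°)/H(120°) eclipsed 4.2; H(240°)/I(240°) eclipsed 7.1 → 18.7 kJ/mol.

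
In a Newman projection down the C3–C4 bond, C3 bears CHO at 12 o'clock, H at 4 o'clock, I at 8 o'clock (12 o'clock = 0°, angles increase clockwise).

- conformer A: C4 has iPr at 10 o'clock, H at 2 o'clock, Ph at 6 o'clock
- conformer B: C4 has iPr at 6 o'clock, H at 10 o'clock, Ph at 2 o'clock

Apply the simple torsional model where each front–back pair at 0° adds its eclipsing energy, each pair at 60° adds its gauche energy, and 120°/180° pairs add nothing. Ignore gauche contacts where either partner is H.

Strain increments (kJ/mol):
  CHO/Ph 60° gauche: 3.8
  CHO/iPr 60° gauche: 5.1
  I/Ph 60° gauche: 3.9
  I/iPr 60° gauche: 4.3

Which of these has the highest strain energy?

A

A (staggered): CHO(0°)/iPr(300°) gauche 5.1; I(240°)/iPr(300°) gauche 4.3; I(240°)/Ph(180°) gauche 3.9 → 13.3 kJ/mol.
B (staggered): CHO(0°)/Ph(60°) gauche 3.8; I(240°)/iPr(180°) gauche 4.3 → 8.1 kJ/mol.
A has the highest total (13.3 kJ/mol).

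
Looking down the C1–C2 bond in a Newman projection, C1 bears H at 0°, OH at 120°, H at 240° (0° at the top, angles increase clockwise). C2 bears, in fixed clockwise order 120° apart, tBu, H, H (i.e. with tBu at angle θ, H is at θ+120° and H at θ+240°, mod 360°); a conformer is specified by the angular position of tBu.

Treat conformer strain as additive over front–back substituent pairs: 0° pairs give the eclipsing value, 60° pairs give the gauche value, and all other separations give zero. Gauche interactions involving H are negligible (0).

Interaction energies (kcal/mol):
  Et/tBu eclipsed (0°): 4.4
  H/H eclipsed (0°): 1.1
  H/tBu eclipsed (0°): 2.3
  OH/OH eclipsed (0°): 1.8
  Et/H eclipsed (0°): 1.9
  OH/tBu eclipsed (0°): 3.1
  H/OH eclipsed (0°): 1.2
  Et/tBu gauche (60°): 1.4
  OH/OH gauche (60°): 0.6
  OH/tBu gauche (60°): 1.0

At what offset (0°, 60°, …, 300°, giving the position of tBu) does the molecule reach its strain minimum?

300°

tBu at 0° (eclipsed): H–tBu eclipsed, OH–H eclipsed, H–H eclipsed; 2.3 + 1.2 + 1.1 = 4.6 kcal/mol.
tBu at 60° (staggered): OH–tBu gauche; 1.0 = 1.0 kcal/mol.
tBu at 120° (eclipsed): H–H eclipsed, OH–tBu eclipsed, H–H eclipsed; 1.1 + 3.1 + 1.1 = 5.3 kcal/mol.
tBu at 180° (staggered): OH–tBu gauche; 1.0 = 1.0 kcal/mol.
tBu at 240° (eclipsed): H–H eclipsed, OH–H eclipsed, H–tBu eclipsed; 1.1 + 1.2 + 2.3 = 4.6 kcal/mol.
tBu at 300° (staggered): no non-H gauche contacts → 0.0 kcal/mol.
The minimum (0.0 kcal/mol) occurs with tBu at 300°.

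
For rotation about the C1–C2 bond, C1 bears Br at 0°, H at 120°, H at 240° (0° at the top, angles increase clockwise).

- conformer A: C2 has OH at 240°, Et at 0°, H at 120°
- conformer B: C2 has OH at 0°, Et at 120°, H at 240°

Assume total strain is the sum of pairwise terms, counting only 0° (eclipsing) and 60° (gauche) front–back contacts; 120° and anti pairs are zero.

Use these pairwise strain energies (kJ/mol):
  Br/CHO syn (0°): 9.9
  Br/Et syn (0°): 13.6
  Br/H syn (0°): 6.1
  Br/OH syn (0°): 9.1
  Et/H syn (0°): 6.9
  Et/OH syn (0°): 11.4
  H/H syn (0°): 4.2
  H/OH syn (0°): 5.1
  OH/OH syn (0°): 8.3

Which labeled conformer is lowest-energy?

A (eclipsed): Br(0°)/Et(0°) eclipsed 13.6; H(120°)/H(120°) eclipsed 4.2; H(240°)/OH(240°) eclipsed 5.1 → 22.9 kJ/mol.
B (eclipsed): Br(0°)/OH(0°) eclipsed 9.1; H(120°)/Et(120°) eclipsed 6.9; H(240°)/H(240°) eclipsed 4.2 → 20.2 kJ/mol.
B has the lowest total (20.2 kJ/mol).

B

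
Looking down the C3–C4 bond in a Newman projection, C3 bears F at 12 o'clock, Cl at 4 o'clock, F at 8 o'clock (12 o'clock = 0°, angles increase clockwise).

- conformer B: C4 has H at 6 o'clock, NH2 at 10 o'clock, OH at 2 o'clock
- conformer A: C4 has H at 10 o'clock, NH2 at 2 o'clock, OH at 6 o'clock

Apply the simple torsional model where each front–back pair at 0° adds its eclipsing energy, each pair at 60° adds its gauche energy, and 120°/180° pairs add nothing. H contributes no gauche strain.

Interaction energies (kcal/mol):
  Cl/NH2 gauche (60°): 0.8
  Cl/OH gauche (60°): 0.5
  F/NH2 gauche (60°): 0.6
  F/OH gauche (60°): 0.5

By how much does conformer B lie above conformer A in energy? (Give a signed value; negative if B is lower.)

-0.2 kcal/mol

B (staggered): F(0°)/NH2(300°) gauche 0.6; F(0°)/OH(60°) gauche 0.5; Cl(120°)/OH(60°) gauche 0.5; F(240°)/NH2(300°) gauche 0.6 → 2.2 kcal/mol.
A (staggered): F(0°)/NH2(60°) gauche 0.6; Cl(120°)/NH2(60°) gauche 0.8; Cl(120°)/OH(180°) gauche 0.5; F(240°)/OH(180°) gauche 0.5 → 2.4 kcal/mol.
E(B) − E(A) = 2.2 − 2.4 = -0.2 kcal/mol.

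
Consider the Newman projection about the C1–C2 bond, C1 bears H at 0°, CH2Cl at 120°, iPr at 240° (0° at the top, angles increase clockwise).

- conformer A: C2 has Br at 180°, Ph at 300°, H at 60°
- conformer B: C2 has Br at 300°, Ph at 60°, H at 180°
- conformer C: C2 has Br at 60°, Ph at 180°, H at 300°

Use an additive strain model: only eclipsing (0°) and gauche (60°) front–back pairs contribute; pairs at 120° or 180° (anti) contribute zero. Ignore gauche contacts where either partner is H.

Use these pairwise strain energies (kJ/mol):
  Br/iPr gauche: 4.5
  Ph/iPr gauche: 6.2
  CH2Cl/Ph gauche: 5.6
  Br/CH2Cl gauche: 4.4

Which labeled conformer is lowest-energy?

B

A (staggered): CH2Cl–Br gauche, iPr–Br gauche, iPr–Ph gauche; 4.4 + 4.5 + 6.2 = 15.1 kJ/mol.
B (staggered): CH2Cl–Ph gauche, iPr–Br gauche; 5.6 + 4.5 = 10.1 kJ/mol.
C (staggered): CH2Cl–Br gauche, CH2Cl–Ph gauche, iPr–Ph gauche; 4.4 + 5.6 + 6.2 = 16.2 kJ/mol.
B has the lowest total (10.1 kJ/mol).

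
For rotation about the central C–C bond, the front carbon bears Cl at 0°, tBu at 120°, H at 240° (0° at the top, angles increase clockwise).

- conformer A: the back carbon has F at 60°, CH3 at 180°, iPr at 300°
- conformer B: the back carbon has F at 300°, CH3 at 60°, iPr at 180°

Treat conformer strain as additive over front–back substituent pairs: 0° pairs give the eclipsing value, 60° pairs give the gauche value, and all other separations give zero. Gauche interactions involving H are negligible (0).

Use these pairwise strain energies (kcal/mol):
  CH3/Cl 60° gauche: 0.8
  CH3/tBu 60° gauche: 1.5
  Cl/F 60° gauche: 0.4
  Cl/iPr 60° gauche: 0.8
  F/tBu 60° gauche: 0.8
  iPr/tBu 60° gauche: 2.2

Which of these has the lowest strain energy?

A

A is staggered. Cl at 0° is gauche with F at 60° (0.4); Cl at 0° is gauche with iPr at 300° (0.8); tBu at 120° is gauche with F at 60° (0.8); tBu at 120° is gauche with CH3 at 180° (1.5). Total 3.5 kcal/mol.
B is staggered. Cl at 0° is gauche with F at 300° (0.4); Cl at 0° is gauche with CH3 at 60° (0.8); tBu at 120° is gauche with CH3 at 60° (1.5); tBu at 120° is gauche with iPr at 180° (2.2). Total 4.9 kcal/mol.
A has the lowest total (3.5 kcal/mol).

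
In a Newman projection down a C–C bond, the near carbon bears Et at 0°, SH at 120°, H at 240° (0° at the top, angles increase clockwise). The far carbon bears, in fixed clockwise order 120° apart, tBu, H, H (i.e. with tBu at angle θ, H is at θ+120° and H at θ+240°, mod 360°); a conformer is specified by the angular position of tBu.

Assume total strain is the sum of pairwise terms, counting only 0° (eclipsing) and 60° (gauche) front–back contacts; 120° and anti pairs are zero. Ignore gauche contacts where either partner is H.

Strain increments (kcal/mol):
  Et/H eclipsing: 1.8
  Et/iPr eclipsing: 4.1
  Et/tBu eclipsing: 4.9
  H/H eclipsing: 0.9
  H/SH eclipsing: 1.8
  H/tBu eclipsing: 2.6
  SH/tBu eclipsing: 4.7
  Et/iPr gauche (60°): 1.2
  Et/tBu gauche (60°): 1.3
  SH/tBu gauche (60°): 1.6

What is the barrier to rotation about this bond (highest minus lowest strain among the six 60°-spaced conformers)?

6.3 kcal/mol

tBu at 0° is eclipsed. Et at 0° is eclipsed with tBu at 0° (4.9); SH at 120° is eclipsed with H at 120° (1.8); H at 240° is eclipsed with H at 240° (0.9). Total 7.6 kcal/mol.
tBu at 60° is staggered. Et at 0° is gauche with tBu at 60° (1.3); SH at 120° is gauche with tBu at 60° (1.6). Total 2.9 kcal/mol.
tBu at 120° is eclipsed. Et at 0° is eclipsed with H at 0° (1.8); SH at 120° is eclipsed with tBu at 120° (4.7); H at 240° is eclipsed with H at 240° (0.9). Total 7.4 kcal/mol.
tBu at 180° is staggered. SH at 120° is gauche with tBu at 180° (1.6). Total 1.6 kcal/mol.
tBu at 240° is eclipsed. Et at 0° is eclipsed with H at 0° (1.8); SH at 120° is eclipsed with H at 120° (1.8); H at 240° is eclipsed with tBu at 240° (2.6). Total 6.2 kcal/mol.
tBu at 300° is staggered. Et at 0° is gauche with tBu at 300° (1.3). Total 1.3 kcal/mol.
Max at 0° (7.6 kcal/mol), min at 300° (1.3 kcal/mol); barrier = 6.3 kcal/mol.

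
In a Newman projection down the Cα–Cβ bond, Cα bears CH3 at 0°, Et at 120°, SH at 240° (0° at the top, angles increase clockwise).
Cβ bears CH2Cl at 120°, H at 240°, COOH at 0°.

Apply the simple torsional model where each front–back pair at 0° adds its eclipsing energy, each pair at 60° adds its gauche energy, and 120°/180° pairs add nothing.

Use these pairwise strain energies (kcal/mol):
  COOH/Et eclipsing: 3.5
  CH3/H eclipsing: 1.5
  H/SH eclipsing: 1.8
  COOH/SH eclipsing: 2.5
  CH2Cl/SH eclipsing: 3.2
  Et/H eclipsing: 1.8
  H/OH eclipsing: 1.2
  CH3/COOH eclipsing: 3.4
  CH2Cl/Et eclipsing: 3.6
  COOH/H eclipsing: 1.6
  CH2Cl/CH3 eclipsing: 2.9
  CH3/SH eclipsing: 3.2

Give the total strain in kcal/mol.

8.8 kcal/mol

This conformer (eclipsed): CH3–COOH eclipsed, Et–CH2Cl eclipsed, SH–H eclipsed; 3.4 + 3.6 + 1.8 = 8.8 kcal/mol.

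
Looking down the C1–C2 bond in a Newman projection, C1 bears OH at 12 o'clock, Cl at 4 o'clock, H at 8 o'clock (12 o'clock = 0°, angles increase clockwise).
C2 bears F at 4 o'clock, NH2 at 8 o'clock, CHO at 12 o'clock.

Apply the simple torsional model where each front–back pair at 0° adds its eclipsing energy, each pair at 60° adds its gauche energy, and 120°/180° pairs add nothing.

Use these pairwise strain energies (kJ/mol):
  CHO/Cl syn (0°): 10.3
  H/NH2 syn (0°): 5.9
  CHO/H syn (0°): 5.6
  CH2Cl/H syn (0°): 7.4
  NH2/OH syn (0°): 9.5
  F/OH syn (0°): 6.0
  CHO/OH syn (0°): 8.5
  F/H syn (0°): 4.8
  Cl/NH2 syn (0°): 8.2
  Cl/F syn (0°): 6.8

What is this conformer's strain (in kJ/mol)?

21.2 kJ/mol

This conformer (eclipsed): OH(0°)/CHO(0°) eclipsed 8.5; Cl(120°)/F(120°) eclipsed 6.8; H(240°)/NH2(240°) eclipsed 5.9 → 21.2 kJ/mol.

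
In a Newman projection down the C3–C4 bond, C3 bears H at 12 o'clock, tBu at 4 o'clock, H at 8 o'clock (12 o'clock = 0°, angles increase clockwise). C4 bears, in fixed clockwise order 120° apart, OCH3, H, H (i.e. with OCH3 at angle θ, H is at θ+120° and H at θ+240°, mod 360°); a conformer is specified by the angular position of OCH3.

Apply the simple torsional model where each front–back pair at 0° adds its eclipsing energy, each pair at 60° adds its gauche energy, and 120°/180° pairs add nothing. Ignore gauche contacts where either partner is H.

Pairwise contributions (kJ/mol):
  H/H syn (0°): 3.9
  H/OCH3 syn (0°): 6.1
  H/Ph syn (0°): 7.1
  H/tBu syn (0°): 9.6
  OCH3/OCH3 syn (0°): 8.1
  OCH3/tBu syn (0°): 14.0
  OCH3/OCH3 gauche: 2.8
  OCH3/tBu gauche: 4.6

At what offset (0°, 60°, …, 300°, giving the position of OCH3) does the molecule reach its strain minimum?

OCH3 at 0° (eclipsed): H–OCH3 eclipsed, tBu–H eclipsed, H–H eclipsed; 6.1 + 9.6 + 3.9 = 19.6 kJ/mol.
OCH3 at 60° (staggered): tBu–OCH3 gauche; 4.6 = 4.6 kJ/mol.
OCH3 at 120° (eclipsed): H–H eclipsed, tBu–OCH3 eclipsed, H–H eclipsed; 3.9 + 14.0 + 3.9 = 21.8 kJ/mol.
OCH3 at 180° (staggered): tBu–OCH3 gauche; 4.6 = 4.6 kJ/mol.
OCH3 at 240° (eclipsed): H–H eclipsed, tBu–H eclipsed, H–OCH3 eclipsed; 3.9 + 9.6 + 6.1 = 19.6 kJ/mol.
OCH3 at 300° (staggered): no non-H gauche contacts → 0.0 kJ/mol.
The minimum (0.0 kJ/mol) occurs with OCH3 at 300°.

300°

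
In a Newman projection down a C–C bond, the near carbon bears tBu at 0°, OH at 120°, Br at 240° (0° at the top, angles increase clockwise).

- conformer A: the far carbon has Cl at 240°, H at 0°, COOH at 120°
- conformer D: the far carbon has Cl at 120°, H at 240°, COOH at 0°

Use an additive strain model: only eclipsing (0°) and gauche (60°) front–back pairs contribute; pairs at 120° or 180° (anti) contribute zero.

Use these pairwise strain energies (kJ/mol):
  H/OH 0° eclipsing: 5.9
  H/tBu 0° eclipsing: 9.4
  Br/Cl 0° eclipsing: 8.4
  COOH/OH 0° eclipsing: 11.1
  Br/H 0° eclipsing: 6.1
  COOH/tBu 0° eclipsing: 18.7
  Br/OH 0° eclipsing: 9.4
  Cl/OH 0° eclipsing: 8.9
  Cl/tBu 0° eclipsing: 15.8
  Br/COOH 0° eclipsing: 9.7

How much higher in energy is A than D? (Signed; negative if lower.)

A (eclipsed): tBu(0°)/H(0°) eclipsed 9.4; OH(120°)/COOH(120°) eclipsed 11.1; Br(240°)/Cl(240°) eclipsed 8.4 → 28.9 kJ/mol.
D (eclipsed): tBu(0°)/COOH(0°) eclipsed 18.7; OH(120°)/Cl(120°) eclipsed 8.9; Br(240°)/H(240°) eclipsed 6.1 → 33.7 kJ/mol.
E(A) − E(D) = 28.9 − 33.7 = -4.8 kJ/mol.

-4.8 kJ/mol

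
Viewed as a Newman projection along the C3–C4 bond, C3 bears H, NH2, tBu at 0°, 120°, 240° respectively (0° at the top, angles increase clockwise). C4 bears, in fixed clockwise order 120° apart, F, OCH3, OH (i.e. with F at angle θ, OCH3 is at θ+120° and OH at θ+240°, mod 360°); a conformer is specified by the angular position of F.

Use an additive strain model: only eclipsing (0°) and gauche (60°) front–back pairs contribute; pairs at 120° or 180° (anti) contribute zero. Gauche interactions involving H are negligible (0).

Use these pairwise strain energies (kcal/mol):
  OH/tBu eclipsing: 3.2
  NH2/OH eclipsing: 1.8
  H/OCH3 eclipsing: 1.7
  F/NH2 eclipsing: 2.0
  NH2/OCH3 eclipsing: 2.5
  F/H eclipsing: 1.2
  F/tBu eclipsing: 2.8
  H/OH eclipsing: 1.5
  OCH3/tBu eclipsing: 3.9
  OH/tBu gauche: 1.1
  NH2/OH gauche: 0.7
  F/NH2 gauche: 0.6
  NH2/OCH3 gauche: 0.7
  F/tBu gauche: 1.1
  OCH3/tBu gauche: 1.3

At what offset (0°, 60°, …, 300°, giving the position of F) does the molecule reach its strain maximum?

120°

F at 0° (eclipsed): H(0°)/F(0°) eclipsed 1.2; NH2(120°)/OCH3(120°) eclipsed 2.5; tBu(240°)/OH(240°) eclipsed 3.2 → 6.9 kcal/mol.
F at 60° (staggered): NH2(120°)/F(60°) gauche 0.6; NH2(120°)/OCH3(180°) gauche 0.7; tBu(240°)/OCH3(180°) gauche 1.3; tBu(240°)/OH(300°) gauche 1.1 → 3.7 kcal/mol.
F at 120° (eclipsed): H(0°)/OH(0°) eclipsed 1.5; NH2(120°)/F(120°) eclipsed 2.0; tBu(240°)/OCH3(240°) eclipsed 3.9 → 7.4 kcal/mol.
F at 180° (staggered): NH2(120°)/F(180°) gauche 0.6; NH2(120°)/OH(60°) gauche 0.7; tBu(240°)/F(180°) gauche 1.1; tBu(240°)/OCH3(300°) gauche 1.3 → 3.7 kcal/mol.
F at 240° (eclipsed): H(0°)/OCH3(0°) eclipsed 1.7; NH2(120°)/OH(120°) eclipsed 1.8; tBu(240°)/F(240°) eclipsed 2.8 → 6.3 kcal/mol.
F at 300° (staggered): NH2(120°)/OCH3(60°) gauche 0.7; NH2(120°)/OH(180°) gauche 0.7; tBu(240°)/F(300°) gauche 1.1; tBu(240°)/OH(180°) gauche 1.1 → 3.6 kcal/mol.
The maximum (7.4 kcal/mol) occurs with F at 120°.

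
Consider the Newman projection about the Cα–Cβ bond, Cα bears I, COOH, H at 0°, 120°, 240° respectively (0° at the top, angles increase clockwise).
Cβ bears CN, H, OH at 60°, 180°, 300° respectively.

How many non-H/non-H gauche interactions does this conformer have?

Non-H gauche pairs: I(0°)/CN(60°); I(0°)/OH(300°); COOH(120°)/CN(60°) — 3 interactions.

3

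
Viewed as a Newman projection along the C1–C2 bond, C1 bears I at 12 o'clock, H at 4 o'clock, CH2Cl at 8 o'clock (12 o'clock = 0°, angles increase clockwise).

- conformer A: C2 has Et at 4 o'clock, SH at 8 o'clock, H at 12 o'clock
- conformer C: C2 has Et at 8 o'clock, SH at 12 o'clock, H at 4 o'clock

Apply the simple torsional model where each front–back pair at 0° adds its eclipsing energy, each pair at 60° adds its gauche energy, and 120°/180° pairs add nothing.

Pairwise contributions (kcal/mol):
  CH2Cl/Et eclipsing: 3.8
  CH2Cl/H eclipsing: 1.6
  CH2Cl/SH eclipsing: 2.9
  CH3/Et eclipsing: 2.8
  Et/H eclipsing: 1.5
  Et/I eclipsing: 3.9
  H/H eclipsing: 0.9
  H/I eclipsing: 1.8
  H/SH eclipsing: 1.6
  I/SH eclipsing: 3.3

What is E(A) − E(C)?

A (eclipsed): I(0°)/H(0°) eclipsed 1.8; H(120°)/Et(120°) eclipsed 1.5; CH2Cl(240°)/SH(240°) eclipsed 2.9 → 6.2 kcal/mol.
C (eclipsed): I(0°)/SH(0°) eclipsed 3.3; H(120°)/H(120°) eclipsed 0.9; CH2Cl(240°)/Et(240°) eclipsed 3.8 → 8.0 kcal/mol.
E(A) − E(C) = 6.2 − 8.0 = -1.8 kcal/mol.

-1.8 kcal/mol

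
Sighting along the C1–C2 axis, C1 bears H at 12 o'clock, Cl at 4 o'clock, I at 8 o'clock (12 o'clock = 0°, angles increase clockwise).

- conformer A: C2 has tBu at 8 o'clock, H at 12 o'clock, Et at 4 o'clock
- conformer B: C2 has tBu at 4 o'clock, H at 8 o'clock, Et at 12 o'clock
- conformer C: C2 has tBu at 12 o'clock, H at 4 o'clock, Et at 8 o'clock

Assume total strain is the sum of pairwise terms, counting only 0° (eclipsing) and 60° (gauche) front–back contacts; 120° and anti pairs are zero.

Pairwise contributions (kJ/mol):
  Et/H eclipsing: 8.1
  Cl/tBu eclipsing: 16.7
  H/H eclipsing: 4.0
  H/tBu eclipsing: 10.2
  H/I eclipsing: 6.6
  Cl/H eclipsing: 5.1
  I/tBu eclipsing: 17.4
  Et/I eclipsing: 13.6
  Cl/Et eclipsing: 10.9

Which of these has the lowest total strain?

C

A (eclipsed): H–H eclipsed, Cl–Et eclipsed, I–tBu eclipsed; 4.0 + 10.9 + 17.4 = 32.3 kJ/mol.
B (eclipsed): H–Et eclipsed, Cl–tBu eclipsed, I–H eclipsed; 8.1 + 16.7 + 6.6 = 31.4 kJ/mol.
C (eclipsed): H–tBu eclipsed, Cl–H eclipsed, I–Et eclipsed; 10.2 + 5.1 + 13.6 = 28.9 kJ/mol.
C has the lowest total (28.9 kJ/mol).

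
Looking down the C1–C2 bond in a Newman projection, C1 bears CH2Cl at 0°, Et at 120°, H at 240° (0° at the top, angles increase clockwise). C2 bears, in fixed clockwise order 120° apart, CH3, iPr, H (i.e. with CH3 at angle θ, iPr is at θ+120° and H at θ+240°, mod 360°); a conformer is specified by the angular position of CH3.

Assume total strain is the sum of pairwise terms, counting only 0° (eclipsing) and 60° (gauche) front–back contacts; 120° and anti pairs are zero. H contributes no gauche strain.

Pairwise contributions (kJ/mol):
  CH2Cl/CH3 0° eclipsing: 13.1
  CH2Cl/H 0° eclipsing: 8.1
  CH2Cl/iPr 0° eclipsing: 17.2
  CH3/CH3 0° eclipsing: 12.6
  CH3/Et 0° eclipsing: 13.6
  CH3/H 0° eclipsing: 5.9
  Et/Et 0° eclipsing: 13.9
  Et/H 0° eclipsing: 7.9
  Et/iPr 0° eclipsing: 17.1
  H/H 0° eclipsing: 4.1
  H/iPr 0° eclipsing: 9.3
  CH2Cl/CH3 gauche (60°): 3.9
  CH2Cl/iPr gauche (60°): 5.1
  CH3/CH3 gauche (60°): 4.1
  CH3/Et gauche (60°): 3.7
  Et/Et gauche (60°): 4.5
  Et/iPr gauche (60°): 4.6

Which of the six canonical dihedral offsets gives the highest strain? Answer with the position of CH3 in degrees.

0°

CH3 at 0° (eclipsed): CH2Cl(0°)/CH3(0°) eclipsed 13.1; Et(120°)/iPr(120°) eclipsed 17.1; H(240°)/H(240°) eclipsed 4.1 → 34.3 kJ/mol.
CH3 at 60° (staggered): CH2Cl(0°)/CH3(60°) gauche 3.9; Et(120°)/CH3(60°) gauche 3.7; Et(120°)/iPr(180°) gauche 4.6 → 12.2 kJ/mol.
CH3 at 120° (eclipsed): CH2Cl(0°)/H(0°) eclipsed 8.1; Et(120°)/CH3(120°) eclipsed 13.6; H(240°)/iPr(240°) eclipsed 9.3 → 31.0 kJ/mol.
CH3 at 180° (staggered): CH2Cl(0°)/iPr(300°) gauche 5.1; Et(120°)/CH3(180°) gauche 3.7 → 8.8 kJ/mol.
CH3 at 240° (eclipsed): CH2Cl(0°)/iPr(0°) eclipsed 17.2; Et(120°)/H(120°) eclipsed 7.9; H(240°)/CH3(240°) eclipsed 5.9 → 31.0 kJ/mol.
CH3 at 300° (staggered): CH2Cl(0°)/CH3(300°) gauche 3.9; CH2Cl(0°)/iPr(60°) gauche 5.1; Et(120°)/iPr(60°) gauche 4.6 → 13.6 kJ/mol.
The maximum (34.3 kJ/mol) occurs with CH3 at 0°.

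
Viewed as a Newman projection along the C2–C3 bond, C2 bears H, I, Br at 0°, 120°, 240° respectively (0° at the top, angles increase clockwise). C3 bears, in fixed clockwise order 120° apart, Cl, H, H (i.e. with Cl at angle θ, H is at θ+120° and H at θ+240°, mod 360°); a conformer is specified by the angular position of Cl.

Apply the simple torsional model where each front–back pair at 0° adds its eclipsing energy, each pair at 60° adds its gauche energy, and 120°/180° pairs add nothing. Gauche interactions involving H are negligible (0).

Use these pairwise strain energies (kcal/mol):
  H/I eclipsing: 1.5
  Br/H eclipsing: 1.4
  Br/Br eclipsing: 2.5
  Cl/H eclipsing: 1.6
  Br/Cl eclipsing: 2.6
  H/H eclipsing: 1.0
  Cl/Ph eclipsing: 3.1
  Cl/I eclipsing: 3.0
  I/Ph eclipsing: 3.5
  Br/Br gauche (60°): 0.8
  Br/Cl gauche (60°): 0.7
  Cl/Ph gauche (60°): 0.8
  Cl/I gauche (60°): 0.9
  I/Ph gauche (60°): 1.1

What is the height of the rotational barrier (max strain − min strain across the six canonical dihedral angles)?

Cl at 0° (eclipsed): H(0°)/Cl(0°) eclipsed 1.6; I(120°)/H(120°) eclipsed 1.5; Br(240°)/H(240°) eclipsed 1.4 → 4.5 kcal/mol.
Cl at 60° (staggered): I(120°)/Cl(60°) gauche 0.9 → 0.9 kcal/mol.
Cl at 120° (eclipsed): H(0°)/H(0°) eclipsed 1.0; I(120°)/Cl(120°) eclipsed 3.0; Br(240°)/H(240°) eclipsed 1.4 → 5.4 kcal/mol.
Cl at 180° (staggered): I(120°)/Cl(180°) gauche 0.9; Br(240°)/Cl(180°) gauche 0.7 → 1.6 kcal/mol.
Cl at 240° (eclipsed): H(0°)/H(0°) eclipsed 1.0; I(120°)/H(120°) eclipsed 1.5; Br(240°)/Cl(240°) eclipsed 2.6 → 5.1 kcal/mol.
Cl at 300° (staggered): Br(240°)/Cl(300°) gauche 0.7 → 0.7 kcal/mol.
Max at 120° (5.4 kcal/mol), min at 300° (0.7 kcal/mol); barrier = 4.7 kcal/mol.

4.7 kcal/mol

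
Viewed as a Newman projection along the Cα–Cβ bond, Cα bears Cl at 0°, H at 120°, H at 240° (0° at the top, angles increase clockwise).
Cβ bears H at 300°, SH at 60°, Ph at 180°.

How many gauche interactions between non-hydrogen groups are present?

Non-H gauche pairs: Cl(0°)/SH(60°) — 1 interaction.

1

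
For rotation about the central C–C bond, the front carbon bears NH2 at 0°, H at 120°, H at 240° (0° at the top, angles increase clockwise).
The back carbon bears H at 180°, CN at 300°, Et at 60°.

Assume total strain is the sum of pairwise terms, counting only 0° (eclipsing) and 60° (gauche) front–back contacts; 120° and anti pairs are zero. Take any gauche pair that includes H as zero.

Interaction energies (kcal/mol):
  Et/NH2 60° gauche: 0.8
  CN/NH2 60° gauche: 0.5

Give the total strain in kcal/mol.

1.3 kcal/mol

This conformer is staggered. NH2 at 0° is gauche with CN at 300° (0.5); NH2 at 0° is gauche with Et at 60° (0.8). Total 1.3 kcal/mol.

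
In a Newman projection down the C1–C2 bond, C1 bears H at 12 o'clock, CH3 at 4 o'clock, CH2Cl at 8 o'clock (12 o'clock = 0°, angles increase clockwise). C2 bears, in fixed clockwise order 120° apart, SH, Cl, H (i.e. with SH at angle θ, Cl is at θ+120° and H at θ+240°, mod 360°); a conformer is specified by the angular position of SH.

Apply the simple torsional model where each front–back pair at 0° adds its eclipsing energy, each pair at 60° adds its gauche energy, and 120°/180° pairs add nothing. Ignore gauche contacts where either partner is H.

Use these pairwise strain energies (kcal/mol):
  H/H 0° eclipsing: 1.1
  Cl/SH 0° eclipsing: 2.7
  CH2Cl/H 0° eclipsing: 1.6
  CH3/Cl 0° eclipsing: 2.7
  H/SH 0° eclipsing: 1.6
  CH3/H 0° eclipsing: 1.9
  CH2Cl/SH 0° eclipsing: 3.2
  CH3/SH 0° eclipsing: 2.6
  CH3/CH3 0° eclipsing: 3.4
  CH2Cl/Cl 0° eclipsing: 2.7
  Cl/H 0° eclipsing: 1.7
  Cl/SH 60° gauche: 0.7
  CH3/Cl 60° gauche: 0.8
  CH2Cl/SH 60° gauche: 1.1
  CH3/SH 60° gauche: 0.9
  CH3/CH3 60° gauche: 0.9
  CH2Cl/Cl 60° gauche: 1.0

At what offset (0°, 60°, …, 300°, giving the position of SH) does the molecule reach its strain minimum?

SH at 0° (eclipsed): H–SH eclipsed, CH3–Cl eclipsed, CH2Cl–H eclipsed; 1.6 + 2.7 + 1.6 = 5.9 kcal/mol.
SH at 60° (staggered): CH3–SH gauche, CH3–Cl gauche, CH2Cl–Cl gauche; 0.9 + 0.8 + 1.0 = 2.7 kcal/mol.
SH at 120° (eclipsed): H–H eclipsed, CH3–SH eclipsed, CH2Cl–Cl eclipsed; 1.1 + 2.6 + 2.7 = 6.4 kcal/mol.
SH at 180° (staggered): CH3–SH gauche, CH2Cl–SH gauche, CH2Cl–Cl gauche; 0.9 + 1.1 + 1.0 = 3.0 kcal/mol.
SH at 240° (eclipsed): H–Cl eclipsed, CH3–H eclipsed, CH2Cl–SH eclipsed; 1.7 + 1.9 + 3.2 = 6.8 kcal/mol.
SH at 300° (staggered): CH3–Cl gauche, CH2Cl–SH gauche; 0.8 + 1.1 = 1.9 kcal/mol.
The minimum (1.9 kcal/mol) occurs with SH at 300°.

300°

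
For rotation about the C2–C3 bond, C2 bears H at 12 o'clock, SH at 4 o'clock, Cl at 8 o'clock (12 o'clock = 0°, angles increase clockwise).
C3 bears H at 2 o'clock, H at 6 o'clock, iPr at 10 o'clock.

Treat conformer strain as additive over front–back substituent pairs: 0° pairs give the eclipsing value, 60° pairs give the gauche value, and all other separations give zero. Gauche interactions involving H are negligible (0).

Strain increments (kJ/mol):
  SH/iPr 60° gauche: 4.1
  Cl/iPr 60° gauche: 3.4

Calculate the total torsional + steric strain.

3.4 kJ/mol

This conformer is staggered. Cl at 240° is gauche with iPr at 300° (3.4). Total 3.4 kJ/mol.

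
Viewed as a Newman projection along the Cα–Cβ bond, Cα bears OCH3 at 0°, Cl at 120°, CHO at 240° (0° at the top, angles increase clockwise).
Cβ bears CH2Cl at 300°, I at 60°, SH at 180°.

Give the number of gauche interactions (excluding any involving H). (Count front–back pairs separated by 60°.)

6

Non-H gauche pairs: OCH3(0°)/CH2Cl(300°); OCH3(0°)/I(60°); Cl(120°)/I(60°); Cl(120°)/SH(180°); CHO(240°)/CH2Cl(300°); CHO(240°)/SH(180°) — 6 interactions.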